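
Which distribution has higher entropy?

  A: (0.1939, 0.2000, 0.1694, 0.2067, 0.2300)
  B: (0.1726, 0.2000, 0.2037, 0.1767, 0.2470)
A

Both distributions are close to uniform, making this a harder comparison.

H(A) = 2.3150 bits
H(B) = 2.3096 bits

The distribution closer to uniform has higher entropy.
Answer: A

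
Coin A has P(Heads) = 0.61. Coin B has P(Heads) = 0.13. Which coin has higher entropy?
A

For binary distributions, entropy is maximized at p=0.5 and decreases as p moves toward 0 or 1.

H(A) = H(0.61) = 0.9648 bits
H(B) = H(0.13) = 0.5574 bits

Distribution A (p=0.61) is closer to uniform (p=0.5), so it has higher entropy.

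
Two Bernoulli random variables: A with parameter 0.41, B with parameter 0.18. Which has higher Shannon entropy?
A

For binary distributions, entropy is maximized at p=0.5 and decreases as p moves toward 0 or 1.

H(A) = H(0.41) = 0.9765 bits
H(B) = H(0.18) = 0.6801 bits

Distribution A (p=0.41) is closer to uniform (p=0.5), so it has higher entropy.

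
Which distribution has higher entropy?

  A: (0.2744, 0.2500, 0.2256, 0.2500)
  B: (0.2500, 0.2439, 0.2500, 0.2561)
B

Both distributions are close to uniform, making this a harder comparison.

H(A) = 1.9966 bits
H(B) = 1.9998 bits

The distribution closer to uniform has higher entropy.
Answer: B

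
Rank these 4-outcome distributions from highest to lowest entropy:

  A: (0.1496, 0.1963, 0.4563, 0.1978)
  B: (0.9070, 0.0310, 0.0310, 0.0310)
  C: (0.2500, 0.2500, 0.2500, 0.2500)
C > A > B

Key insight: Entropy is maximized by uniform distributions and minimized by concentrated distributions.

- Uniform distributions have maximum entropy log₂(4) = 2.0000 bits
- The more "peaked" or concentrated a distribution, the lower its entropy

Entropies:
  H(A) = 1.8500 bits
  H(B) = 0.5938 bits
  H(C) = 2.0000 bits

Ranking: C > A > B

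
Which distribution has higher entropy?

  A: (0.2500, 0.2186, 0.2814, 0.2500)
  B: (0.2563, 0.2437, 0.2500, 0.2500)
B

Both distributions are close to uniform, making this a harder comparison.

H(A) = 1.9943 bits
H(B) = 1.9998 bits

The distribution closer to uniform has higher entropy.
Answer: B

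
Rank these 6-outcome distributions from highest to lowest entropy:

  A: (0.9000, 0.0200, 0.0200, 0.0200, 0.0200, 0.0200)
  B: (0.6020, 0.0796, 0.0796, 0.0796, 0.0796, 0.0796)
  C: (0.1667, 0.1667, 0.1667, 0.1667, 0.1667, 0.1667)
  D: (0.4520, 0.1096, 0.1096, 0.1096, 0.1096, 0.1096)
C > D > B > A

Key insight: Entropy is maximized by uniform distributions and minimized by concentrated distributions.

Entropies:
  H(A) = 0.7012 bits
  H(B) = 1.8939 bits
  H(C) = 2.5850 bits
  H(D) = 2.2658 bits

Ranking: C > D > B > A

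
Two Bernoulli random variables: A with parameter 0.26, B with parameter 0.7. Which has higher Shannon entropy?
B

For binary distributions, entropy is maximized at p=0.5 and decreases as p moves toward 0 or 1.

H(A) = H(0.26) = 0.8267 bits
H(B) = H(0.7) = 0.8813 bits

Distribution B (p=0.7) is closer to uniform (p=0.5), so it has higher entropy.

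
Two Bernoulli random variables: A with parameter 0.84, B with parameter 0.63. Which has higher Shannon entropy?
B

For binary distributions, entropy is maximized at p=0.5 and decreases as p moves toward 0 or 1.

H(A) = H(0.84) = 0.6343 bits
H(B) = H(0.63) = 0.9507 bits

Distribution B (p=0.63) is closer to uniform (p=0.5), so it has higher entropy.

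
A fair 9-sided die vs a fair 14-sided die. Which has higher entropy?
14-sided die

Both are uniform distributions; for uniform over n outcomes, H = log₂(n). H(9-sided) = log₂(9) = 3.170 bits and H(14-sided) = log₂(14) = 3.807 bits. More outcomes in a uniform distribution means higher entropy.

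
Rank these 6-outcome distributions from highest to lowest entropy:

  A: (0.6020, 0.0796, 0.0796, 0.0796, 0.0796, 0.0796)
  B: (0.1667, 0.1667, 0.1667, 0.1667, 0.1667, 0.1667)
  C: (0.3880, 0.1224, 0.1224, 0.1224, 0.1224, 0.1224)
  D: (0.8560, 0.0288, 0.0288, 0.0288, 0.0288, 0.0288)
B > C > A > D

Key insight: Entropy is maximized by uniform distributions and minimized by concentrated distributions.

Entropies:
  H(A) = 1.8939 bits
  H(B) = 2.5850 bits
  H(C) = 2.3845 bits
  H(D) = 0.9290 bits

Ranking: B > C > A > D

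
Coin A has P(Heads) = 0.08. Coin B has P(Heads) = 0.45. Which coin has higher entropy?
B

For binary distributions, entropy is maximized at p=0.5 and decreases as p moves toward 0 or 1.

H(A) = H(0.08) = 0.4022 bits
H(B) = H(0.45) = 0.9928 bits

Distribution B (p=0.45) is closer to uniform (p=0.5), so it has higher entropy.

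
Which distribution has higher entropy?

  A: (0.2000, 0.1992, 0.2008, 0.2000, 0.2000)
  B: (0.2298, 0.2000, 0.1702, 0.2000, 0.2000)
A

Both distributions are close to uniform, making this a harder comparison.

H(A) = 2.3219 bits
H(B) = 2.3155 bits

The distribution closer to uniform has higher entropy.
Answer: A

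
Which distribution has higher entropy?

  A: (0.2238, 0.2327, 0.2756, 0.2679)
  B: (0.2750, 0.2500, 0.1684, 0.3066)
A

Both distributions are close to uniform, making this a harder comparison.

H(A) = 1.9943 bits
H(B) = 1.9679 bits

The distribution closer to uniform has higher entropy.
Answer: A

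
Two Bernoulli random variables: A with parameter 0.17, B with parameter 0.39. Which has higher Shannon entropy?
B

For binary distributions, entropy is maximized at p=0.5 and decreases as p moves toward 0 or 1.

H(A) = H(0.17) = 0.6577 bits
H(B) = H(0.39) = 0.9648 bits

Distribution B (p=0.39) is closer to uniform (p=0.5), so it has higher entropy.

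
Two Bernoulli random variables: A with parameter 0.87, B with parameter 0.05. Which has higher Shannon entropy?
A

For binary distributions, entropy is maximized at p=0.5 and decreases as p moves toward 0 or 1.

H(A) = H(0.87) = 0.5574 bits
H(B) = H(0.05) = 0.2864 bits

Distribution A (p=0.87) is closer to uniform (p=0.5), so it has higher entropy.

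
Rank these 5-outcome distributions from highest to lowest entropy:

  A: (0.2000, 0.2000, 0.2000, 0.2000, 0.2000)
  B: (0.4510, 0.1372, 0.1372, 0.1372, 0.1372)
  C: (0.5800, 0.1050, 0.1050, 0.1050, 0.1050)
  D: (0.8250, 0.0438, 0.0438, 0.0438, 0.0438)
A > B > C > D

Key insight: Entropy is maximized by uniform distributions and minimized by concentrated distributions.

Entropies:
  H(A) = 2.3219 bits
  H(B) = 2.0911 bits
  H(C) = 1.8215 bits
  H(D) = 1.0190 bits

Ranking: A > B > C > D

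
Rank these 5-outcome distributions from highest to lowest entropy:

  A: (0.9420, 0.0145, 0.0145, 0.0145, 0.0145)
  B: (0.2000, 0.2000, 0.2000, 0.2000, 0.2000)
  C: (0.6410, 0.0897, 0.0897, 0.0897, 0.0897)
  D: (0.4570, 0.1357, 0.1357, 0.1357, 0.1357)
B > D > C > A

Key insight: Entropy is maximized by uniform distributions and minimized by concentrated distributions.

Entropies:
  H(A) = 0.4355 bits
  H(B) = 2.3219 bits
  H(C) = 1.6598 bits
  H(D) = 2.0807 bits

Ranking: B > D > C > A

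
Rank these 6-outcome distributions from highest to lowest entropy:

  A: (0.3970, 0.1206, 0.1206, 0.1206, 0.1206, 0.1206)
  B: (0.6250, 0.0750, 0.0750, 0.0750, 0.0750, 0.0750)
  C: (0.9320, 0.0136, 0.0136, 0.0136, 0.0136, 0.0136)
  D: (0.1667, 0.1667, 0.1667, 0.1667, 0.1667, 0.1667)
D > A > B > C

Key insight: Entropy is maximized by uniform distributions and minimized by concentrated distributions.

Entropies:
  H(A) = 2.3693 bits
  H(B) = 1.8252 bits
  H(C) = 0.5163 bits
  H(D) = 2.5850 bits

Ranking: D > A > B > C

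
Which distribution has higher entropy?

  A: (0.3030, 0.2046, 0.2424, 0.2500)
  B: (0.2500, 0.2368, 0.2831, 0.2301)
B

Both distributions are close to uniform, making this a harder comparison.

H(A) = 1.9859 bits
H(B) = 1.9953 bits

The distribution closer to uniform has higher entropy.
Answer: B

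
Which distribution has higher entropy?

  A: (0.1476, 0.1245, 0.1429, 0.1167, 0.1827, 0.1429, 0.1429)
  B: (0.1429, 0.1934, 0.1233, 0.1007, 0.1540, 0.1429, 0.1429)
A

Both distributions are close to uniform, making this a harder comparison.

H(A) = 2.7944 bits
H(B) = 2.7831 bits

The distribution closer to uniform has higher entropy.
Answer: A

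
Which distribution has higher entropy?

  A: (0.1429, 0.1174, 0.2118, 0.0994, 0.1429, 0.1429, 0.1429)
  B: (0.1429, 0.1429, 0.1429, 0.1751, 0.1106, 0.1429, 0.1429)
B

Both distributions are close to uniform, making this a harder comparison.

H(A) = 2.7724 bits
H(B) = 2.7968 bits

The distribution closer to uniform has higher entropy.
Answer: B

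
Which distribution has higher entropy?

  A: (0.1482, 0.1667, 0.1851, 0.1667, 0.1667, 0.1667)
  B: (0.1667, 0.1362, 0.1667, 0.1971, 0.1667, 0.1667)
A

Both distributions are close to uniform, making this a harder comparison.

H(A) = 2.5820 bits
H(B) = 2.5769 bits

The distribution closer to uniform has higher entropy.
Answer: A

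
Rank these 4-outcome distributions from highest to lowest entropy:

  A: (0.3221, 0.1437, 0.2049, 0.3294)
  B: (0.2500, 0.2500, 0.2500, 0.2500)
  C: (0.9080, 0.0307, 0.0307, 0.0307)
B > A > C

Key insight: Entropy is maximized by uniform distributions and minimized by concentrated distributions.

- Uniform distributions have maximum entropy log₂(4) = 2.0000 bits
- The more "peaked" or concentrated a distribution, the lower its entropy

Entropies:
  H(A) = 1.9249 bits
  H(B) = 2.0000 bits
  H(C) = 0.5889 bits

Ranking: B > A > C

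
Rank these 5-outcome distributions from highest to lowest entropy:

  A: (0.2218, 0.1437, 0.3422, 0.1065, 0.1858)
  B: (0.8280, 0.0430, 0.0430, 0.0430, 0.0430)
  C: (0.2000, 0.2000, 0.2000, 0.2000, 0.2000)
C > A > B

Key insight: Entropy is maximized by uniform distributions and minimized by concentrated distributions.

- Uniform distributions have maximum entropy log₂(5) = 2.3219 bits
- The more "peaked" or concentrated a distribution, the lower its entropy

Entropies:
  H(A) = 2.2088 bits
  H(B) = 1.0063 bits
  H(C) = 2.3219 bits

Ranking: C > A > B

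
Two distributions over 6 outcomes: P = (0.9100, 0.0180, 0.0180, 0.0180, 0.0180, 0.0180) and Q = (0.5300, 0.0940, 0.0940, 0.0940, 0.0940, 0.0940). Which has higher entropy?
Q

P is highly concentrated on one outcome (91%), making it nearly deterministic. Q spreads its mass more evenly (max 53%). The more spread-out distribution has higher entropy: H(P) ≈ 0.645 bits, H(Q) ≈ 2.089 bits.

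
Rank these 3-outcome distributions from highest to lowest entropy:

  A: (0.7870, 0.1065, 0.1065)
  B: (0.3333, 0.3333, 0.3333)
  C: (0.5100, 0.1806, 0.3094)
B > C > A

Key insight: Entropy is maximized by uniform distributions and minimized by concentrated distributions.

- Uniform distributions have maximum entropy log₂(3) = 1.5850 bits
- The more "peaked" or concentrated a distribution, the lower its entropy

Entropies:
  H(A) = 0.9602 bits
  H(B) = 1.5850 bits
  H(C) = 1.4650 bits

Ranking: B > C > A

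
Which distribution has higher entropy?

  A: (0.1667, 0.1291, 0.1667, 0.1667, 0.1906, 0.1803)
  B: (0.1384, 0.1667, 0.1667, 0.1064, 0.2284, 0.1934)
A

Both distributions are close to uniform, making this a harder comparison.

H(A) = 2.5752 bits
H(B) = 2.5456 bits

The distribution closer to uniform has higher entropy.
Answer: A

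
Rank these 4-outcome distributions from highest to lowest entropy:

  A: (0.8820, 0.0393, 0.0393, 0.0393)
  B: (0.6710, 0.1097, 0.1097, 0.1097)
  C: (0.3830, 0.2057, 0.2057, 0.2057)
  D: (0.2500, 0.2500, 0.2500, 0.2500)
D > C > B > A

Key insight: Entropy is maximized by uniform distributions and minimized by concentrated distributions.

Entropies:
  H(A) = 0.7106 bits
  H(B) = 1.4354 bits
  H(C) = 1.9381 bits
  H(D) = 2.0000 bits

Ranking: D > C > B > A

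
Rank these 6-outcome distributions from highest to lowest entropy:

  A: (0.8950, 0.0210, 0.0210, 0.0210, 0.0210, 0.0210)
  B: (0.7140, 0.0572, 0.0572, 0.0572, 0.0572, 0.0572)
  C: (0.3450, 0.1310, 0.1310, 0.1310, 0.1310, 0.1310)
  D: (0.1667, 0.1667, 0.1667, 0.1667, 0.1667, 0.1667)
D > C > B > A

Key insight: Entropy is maximized by uniform distributions and minimized by concentrated distributions.

Entropies:
  H(A) = 0.7285 bits
  H(B) = 1.5276 bits
  H(C) = 2.4504 bits
  H(D) = 2.5850 bits

Ranking: D > C > B > A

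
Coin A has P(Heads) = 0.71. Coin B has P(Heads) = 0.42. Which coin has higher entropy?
B

For binary distributions, entropy is maximized at p=0.5 and decreases as p moves toward 0 or 1.

H(A) = H(0.71) = 0.8687 bits
H(B) = H(0.42) = 0.9815 bits

Distribution B (p=0.42) is closer to uniform (p=0.5), so it has higher entropy.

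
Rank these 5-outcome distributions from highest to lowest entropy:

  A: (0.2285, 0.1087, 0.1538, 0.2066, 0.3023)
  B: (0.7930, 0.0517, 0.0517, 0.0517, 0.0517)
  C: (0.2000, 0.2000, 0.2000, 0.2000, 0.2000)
C > A > B

Key insight: Entropy is maximized by uniform distributions and minimized by concentrated distributions.

- Uniform distributions have maximum entropy log₂(5) = 2.3219 bits
- The more "peaked" or concentrated a distribution, the lower its entropy

Entropies:
  H(A) = 2.2420 bits
  H(B) = 1.1497 bits
  H(C) = 2.3219 bits

Ranking: C > A > B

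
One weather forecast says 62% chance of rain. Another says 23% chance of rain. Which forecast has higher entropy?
62% forecast

Treat each forecast as a Bernoulli distribution. Binary entropy is maximized at p=0.5 and falls off symmetrically toward 0 or 1. The 62% forecast is closer to 50%, so it is more uncertain. H(62%) ≈ 0.958 bits, H(23%) ≈ 0.778 bits.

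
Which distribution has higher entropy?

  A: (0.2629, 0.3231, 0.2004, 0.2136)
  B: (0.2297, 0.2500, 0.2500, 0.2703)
B

Both distributions are close to uniform, making this a harder comparison.

H(A) = 1.9738 bits
H(B) = 1.9976 bits

The distribution closer to uniform has higher entropy.
Answer: B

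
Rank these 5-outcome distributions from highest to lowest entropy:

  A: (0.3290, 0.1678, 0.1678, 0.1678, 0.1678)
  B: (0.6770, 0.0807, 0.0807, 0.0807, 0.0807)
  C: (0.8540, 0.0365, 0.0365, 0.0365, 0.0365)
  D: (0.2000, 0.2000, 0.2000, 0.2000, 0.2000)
D > A > B > C

Key insight: Entropy is maximized by uniform distributions and minimized by concentrated distributions.

Entropies:
  H(A) = 2.2559 bits
  H(B) = 1.5536 bits
  H(C) = 0.8917 bits
  H(D) = 2.3219 bits

Ranking: D > A > B > C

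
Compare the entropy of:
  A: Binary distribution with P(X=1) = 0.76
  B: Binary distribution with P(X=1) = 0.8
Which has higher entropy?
A

For binary distributions, entropy is maximized at p=0.5 and decreases as p moves toward 0 or 1.

H(A) = H(0.76) = 0.7950 bits
H(B) = H(0.8) = 0.7219 bits

Distribution A (p=0.76) is closer to uniform (p=0.5), so it has higher entropy.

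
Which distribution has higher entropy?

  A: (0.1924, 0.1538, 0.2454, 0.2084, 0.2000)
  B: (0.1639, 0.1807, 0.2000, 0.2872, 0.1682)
A

Both distributions are close to uniform, making this a harder comparison.

H(A) = 2.3062 bits
H(B) = 2.2875 bits

The distribution closer to uniform has higher entropy.
Answer: A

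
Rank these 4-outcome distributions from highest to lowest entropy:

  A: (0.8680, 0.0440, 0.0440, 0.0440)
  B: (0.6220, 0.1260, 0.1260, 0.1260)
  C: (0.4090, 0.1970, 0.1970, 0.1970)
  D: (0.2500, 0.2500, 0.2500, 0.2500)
D > C > B > A

Key insight: Entropy is maximized by uniform distributions and minimized by concentrated distributions.

Entropies:
  H(A) = 0.7721 bits
  H(B) = 1.5557 bits
  H(C) = 1.9127 bits
  H(D) = 2.0000 bits

Ranking: D > C > B > A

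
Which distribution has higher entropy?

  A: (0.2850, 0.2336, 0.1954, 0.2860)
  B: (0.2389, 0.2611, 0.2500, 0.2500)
B

Both distributions are close to uniform, making this a harder comparison.

H(A) = 1.9829 bits
H(B) = 1.9993 bits

The distribution closer to uniform has higher entropy.
Answer: B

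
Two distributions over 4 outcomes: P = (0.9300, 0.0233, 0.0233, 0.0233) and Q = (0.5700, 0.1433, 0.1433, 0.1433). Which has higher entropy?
Q

P is highly concentrated on one outcome (93%), making it nearly deterministic. Q spreads its mass more evenly (max 57%). The more spread-out distribution has higher entropy: H(P) ≈ 0.477 bits, H(Q) ≈ 1.667 bits.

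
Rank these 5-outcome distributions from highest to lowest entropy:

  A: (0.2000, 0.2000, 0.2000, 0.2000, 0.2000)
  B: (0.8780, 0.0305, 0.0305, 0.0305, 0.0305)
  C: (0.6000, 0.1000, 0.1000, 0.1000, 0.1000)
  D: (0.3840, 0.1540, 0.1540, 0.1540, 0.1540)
A > D > C > B

Key insight: Entropy is maximized by uniform distributions and minimized by concentrated distributions.

Entropies:
  H(A) = 2.3219 bits
  H(B) = 0.7791 bits
  H(C) = 1.7710 bits
  H(D) = 2.1928 bits

Ranking: A > D > C > B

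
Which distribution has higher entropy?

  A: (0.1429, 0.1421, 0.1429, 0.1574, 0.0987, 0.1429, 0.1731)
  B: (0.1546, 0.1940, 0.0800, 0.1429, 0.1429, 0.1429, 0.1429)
A

Both distributions are close to uniform, making this a harder comparison.

H(A) = 2.7909 bits
H(B) = 2.7710 bits

The distribution closer to uniform has higher entropy.
Answer: A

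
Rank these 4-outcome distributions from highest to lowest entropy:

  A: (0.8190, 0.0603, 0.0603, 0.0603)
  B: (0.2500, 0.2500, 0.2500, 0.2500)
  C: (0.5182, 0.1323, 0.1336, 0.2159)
B > C > A

Key insight: Entropy is maximized by uniform distributions and minimized by concentrated distributions.

- Uniform distributions have maximum entropy log₂(4) = 2.0000 bits
- The more "peaked" or concentrated a distribution, the lower its entropy

Entropies:
  H(A) = 0.9691 bits
  H(B) = 2.0000 bits
  H(C) = 1.7431 bits

Ranking: B > C > A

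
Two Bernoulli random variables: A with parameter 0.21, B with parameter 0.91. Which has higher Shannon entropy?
A

For binary distributions, entropy is maximized at p=0.5 and decreases as p moves toward 0 or 1.

H(A) = H(0.21) = 0.7415 bits
H(B) = H(0.91) = 0.4365 bits

Distribution A (p=0.21) is closer to uniform (p=0.5), so it has higher entropy.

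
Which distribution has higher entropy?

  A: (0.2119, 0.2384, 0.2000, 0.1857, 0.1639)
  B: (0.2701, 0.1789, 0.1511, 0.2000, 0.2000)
A

Both distributions are close to uniform, making this a harder comparison.

H(A) = 2.3107 bits
H(B) = 2.2949 bits

The distribution closer to uniform has higher entropy.
Answer: A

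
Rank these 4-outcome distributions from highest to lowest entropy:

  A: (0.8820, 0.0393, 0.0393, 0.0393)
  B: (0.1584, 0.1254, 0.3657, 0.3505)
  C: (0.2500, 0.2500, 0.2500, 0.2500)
C > B > A

Key insight: Entropy is maximized by uniform distributions and minimized by concentrated distributions.

- Uniform distributions have maximum entropy log₂(4) = 2.0000 bits
- The more "peaked" or concentrated a distribution, the lower its entropy

Entropies:
  H(A) = 0.7106 bits
  H(B) = 1.8576 bits
  H(C) = 2.0000 bits

Ranking: C > B > A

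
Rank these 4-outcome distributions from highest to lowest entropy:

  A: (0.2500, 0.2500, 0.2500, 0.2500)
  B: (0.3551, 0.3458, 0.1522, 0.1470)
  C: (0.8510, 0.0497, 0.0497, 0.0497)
A > B > C

Key insight: Entropy is maximized by uniform distributions and minimized by concentrated distributions.

- Uniform distributions have maximum entropy log₂(4) = 2.0000 bits
- The more "peaked" or concentrated a distribution, the lower its entropy

Entropies:
  H(A) = 2.0000 bits
  H(B) = 1.8801 bits
  H(C) = 0.8435 bits

Ranking: A > B > C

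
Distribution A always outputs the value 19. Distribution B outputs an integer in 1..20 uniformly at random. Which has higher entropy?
B

A is deterministic, so H(A) = 0. B is uniform over 20 outcomes, so H(B) = log₂(20) = 4.322 bits. Any distribution with genuine randomness has higher entropy than a deterministic one.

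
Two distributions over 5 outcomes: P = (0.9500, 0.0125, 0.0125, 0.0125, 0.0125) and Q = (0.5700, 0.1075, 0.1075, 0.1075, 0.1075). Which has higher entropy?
Q

P is highly concentrated on one outcome (95%), making it nearly deterministic. Q spreads its mass more evenly (max 57%). The more spread-out distribution has higher entropy: H(P) ≈ 0.386 bits, H(Q) ≈ 1.846 bits.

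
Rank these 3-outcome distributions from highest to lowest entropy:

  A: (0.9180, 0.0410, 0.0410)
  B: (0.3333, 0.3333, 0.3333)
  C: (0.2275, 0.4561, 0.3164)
B > C > A

Key insight: Entropy is maximized by uniform distributions and minimized by concentrated distributions.

- Uniform distributions have maximum entropy log₂(3) = 1.5850 bits
- The more "peaked" or concentrated a distribution, the lower its entropy

Entropies:
  H(A) = 0.4912 bits
  H(B) = 1.5850 bits
  H(C) = 1.5278 bits

Ranking: B > C > A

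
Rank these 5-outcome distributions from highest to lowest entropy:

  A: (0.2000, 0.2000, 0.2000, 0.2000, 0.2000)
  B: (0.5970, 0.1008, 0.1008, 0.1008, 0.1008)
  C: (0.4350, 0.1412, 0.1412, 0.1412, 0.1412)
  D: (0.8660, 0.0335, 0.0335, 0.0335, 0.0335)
A > C > B > D

Key insight: Entropy is maximized by uniform distributions and minimized by concentrated distributions.

Entropies:
  H(A) = 2.3219 bits
  H(B) = 1.7787 bits
  H(C) = 2.1178 bits
  H(D) = 0.8363 bits

Ranking: A > C > B > D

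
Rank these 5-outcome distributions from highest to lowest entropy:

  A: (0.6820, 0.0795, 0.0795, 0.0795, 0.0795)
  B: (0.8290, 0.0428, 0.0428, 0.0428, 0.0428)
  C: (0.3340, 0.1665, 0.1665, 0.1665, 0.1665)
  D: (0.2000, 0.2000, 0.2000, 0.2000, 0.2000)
D > C > A > B

Key insight: Entropy is maximized by uniform distributions and minimized by concentrated distributions.

Entropies:
  H(A) = 1.5382 bits
  H(B) = 1.0020 bits
  H(C) = 2.2510 bits
  H(D) = 2.3219 bits

Ranking: D > C > A > B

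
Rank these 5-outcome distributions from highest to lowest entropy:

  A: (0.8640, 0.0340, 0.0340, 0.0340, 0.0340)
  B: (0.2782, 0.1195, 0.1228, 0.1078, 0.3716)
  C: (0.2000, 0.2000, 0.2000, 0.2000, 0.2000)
C > B > A

Key insight: Entropy is maximized by uniform distributions and minimized by concentrated distributions.

- Uniform distributions have maximum entropy log₂(5) = 2.3219 bits
- The more "peaked" or concentrated a distribution, the lower its entropy

Entropies:
  H(A) = 0.8457 bits
  H(B) = 2.1286 bits
  H(C) = 2.3219 bits

Ranking: C > B > A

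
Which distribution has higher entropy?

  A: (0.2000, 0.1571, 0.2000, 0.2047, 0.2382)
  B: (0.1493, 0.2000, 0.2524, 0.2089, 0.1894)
A

Both distributions are close to uniform, making this a harder comparison.

H(A) = 2.3097 bits
H(B) = 2.3019 bits

The distribution closer to uniform has higher entropy.
Answer: A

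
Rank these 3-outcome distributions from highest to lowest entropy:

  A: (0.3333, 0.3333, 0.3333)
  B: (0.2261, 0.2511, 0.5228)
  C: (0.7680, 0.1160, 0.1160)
A > B > C

Key insight: Entropy is maximized by uniform distributions and minimized by concentrated distributions.

- Uniform distributions have maximum entropy log₂(3) = 1.5850 bits
- The more "peaked" or concentrated a distribution, the lower its entropy

Entropies:
  H(A) = 1.5850 bits
  H(B) = 1.4748 bits
  H(C) = 1.0135 bits

Ranking: A > B > C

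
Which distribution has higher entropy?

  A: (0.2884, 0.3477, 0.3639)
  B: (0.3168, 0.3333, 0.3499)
B

Both distributions are close to uniform, making this a harder comparison.

H(A) = 1.5780 bits
H(B) = 1.5838 bits

The distribution closer to uniform has higher entropy.
Answer: B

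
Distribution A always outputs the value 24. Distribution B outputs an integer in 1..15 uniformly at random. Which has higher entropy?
B

A is deterministic, so H(A) = 0. B is uniform over 15 outcomes, so H(B) = log₂(15) = 3.907 bits. Any distribution with genuine randomness has higher entropy than a deterministic one.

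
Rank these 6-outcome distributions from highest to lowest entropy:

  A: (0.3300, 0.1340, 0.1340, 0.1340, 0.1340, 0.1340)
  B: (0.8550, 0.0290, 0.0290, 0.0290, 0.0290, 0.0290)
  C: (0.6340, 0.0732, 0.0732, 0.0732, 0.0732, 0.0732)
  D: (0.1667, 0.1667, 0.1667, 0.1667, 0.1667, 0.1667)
D > A > C > B

Key insight: Entropy is maximized by uniform distributions and minimized by concentrated distributions.

Entropies:
  H(A) = 2.4706 bits
  H(B) = 0.9339 bits
  H(C) = 1.7974 bits
  H(D) = 2.5850 bits

Ranking: D > A > C > B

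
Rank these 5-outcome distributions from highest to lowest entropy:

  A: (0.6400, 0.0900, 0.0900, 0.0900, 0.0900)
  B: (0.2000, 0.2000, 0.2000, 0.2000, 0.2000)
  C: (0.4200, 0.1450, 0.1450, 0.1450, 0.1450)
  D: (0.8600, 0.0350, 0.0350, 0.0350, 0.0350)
B > C > A > D

Key insight: Entropy is maximized by uniform distributions and minimized by concentrated distributions.

Entropies:
  H(A) = 1.6627 bits
  H(B) = 2.3219 bits
  H(C) = 2.1415 bits
  H(D) = 0.8642 bits

Ranking: B > C > A > D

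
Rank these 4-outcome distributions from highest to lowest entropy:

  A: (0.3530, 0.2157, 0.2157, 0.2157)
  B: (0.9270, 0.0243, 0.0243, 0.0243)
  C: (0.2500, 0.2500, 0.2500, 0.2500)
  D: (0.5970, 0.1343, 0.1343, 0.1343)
C > A > D > B

Key insight: Entropy is maximized by uniform distributions and minimized by concentrated distributions.

Entropies:
  H(A) = 1.9622 bits
  H(B) = 0.4927 bits
  H(C) = 2.0000 bits
  H(D) = 1.6114 bits

Ranking: C > A > D > B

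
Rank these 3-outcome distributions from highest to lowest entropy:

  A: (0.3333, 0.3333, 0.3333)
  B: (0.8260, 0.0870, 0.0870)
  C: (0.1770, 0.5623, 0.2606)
A > C > B

Key insight: Entropy is maximized by uniform distributions and minimized by concentrated distributions.

- Uniform distributions have maximum entropy log₂(3) = 1.5850 bits
- The more "peaked" or concentrated a distribution, the lower its entropy

Entropies:
  H(A) = 1.5850 bits
  H(B) = 0.8408 bits
  H(C) = 1.4148 bits

Ranking: A > C > B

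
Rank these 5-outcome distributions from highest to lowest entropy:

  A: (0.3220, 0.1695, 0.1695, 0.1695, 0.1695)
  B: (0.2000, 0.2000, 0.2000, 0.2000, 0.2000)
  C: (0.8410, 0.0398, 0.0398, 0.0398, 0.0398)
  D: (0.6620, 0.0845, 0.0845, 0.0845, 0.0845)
B > A > D > C

Key insight: Entropy is maximized by uniform distributions and minimized by concentrated distributions.

Entropies:
  H(A) = 2.2625 bits
  H(B) = 2.3219 bits
  H(C) = 0.9499 bits
  H(D) = 1.5989 bits

Ranking: B > A > D > C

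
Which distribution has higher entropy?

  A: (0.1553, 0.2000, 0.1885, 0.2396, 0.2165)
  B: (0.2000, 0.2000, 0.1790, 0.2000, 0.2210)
B

Both distributions are close to uniform, making this a harder comparison.

H(A) = 2.3074 bits
H(B) = 2.3188 bits

The distribution closer to uniform has higher entropy.
Answer: B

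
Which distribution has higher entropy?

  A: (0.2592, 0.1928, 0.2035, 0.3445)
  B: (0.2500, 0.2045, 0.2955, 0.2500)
B

Both distributions are close to uniform, making this a harder comparison.

H(A) = 1.9598 bits
H(B) = 1.9880 bits

The distribution closer to uniform has higher entropy.
Answer: B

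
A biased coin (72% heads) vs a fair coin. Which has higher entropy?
Fair coin

The fair coin is uniform (p=0.5), maximizing binary entropy at 1 bit. The biased coin has H(0.72) ≈ 0.855 bits — its outcome is more predictable, so its entropy is lower.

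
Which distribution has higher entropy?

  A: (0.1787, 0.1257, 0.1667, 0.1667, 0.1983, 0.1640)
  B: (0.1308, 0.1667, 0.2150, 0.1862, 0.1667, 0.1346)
A

Both distributions are close to uniform, making this a harder comparison.

H(A) = 2.5723 bits
H(B) = 2.5634 bits

The distribution closer to uniform has higher entropy.
Answer: A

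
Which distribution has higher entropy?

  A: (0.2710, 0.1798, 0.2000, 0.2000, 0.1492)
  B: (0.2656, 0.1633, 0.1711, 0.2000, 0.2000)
B

Both distributions are close to uniform, making this a harder comparison.

H(A) = 2.2938 bits
H(B) = 2.2995 bits

The distribution closer to uniform has higher entropy.
Answer: B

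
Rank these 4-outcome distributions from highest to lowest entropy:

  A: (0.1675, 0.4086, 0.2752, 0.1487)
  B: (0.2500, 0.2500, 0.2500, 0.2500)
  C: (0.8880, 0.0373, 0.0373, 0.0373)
B > A > C

Key insight: Entropy is maximized by uniform distributions and minimized by concentrated distributions.

- Uniform distributions have maximum entropy log₂(4) = 2.0000 bits
- The more "peaked" or concentrated a distribution, the lower its entropy

Entropies:
  H(A) = 1.8805 bits
  H(B) = 2.0000 bits
  H(C) = 0.6834 bits

Ranking: B > A > C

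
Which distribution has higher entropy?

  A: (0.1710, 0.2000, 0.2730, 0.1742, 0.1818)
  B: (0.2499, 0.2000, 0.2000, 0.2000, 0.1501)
B

Both distributions are close to uniform, making this a harder comparison.

H(A) = 2.2978 bits
H(B) = 2.3038 bits

The distribution closer to uniform has higher entropy.
Answer: B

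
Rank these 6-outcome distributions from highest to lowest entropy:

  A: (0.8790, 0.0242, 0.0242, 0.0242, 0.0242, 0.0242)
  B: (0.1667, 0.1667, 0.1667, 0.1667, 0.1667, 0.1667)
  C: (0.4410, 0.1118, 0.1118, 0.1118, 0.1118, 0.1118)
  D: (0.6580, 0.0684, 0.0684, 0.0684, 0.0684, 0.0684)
B > C > D > A

Key insight: Entropy is maximized by uniform distributions and minimized by concentrated distributions.

Entropies:
  H(A) = 0.8132 bits
  H(B) = 2.5850 bits
  H(C) = 2.2879 bits
  H(D) = 1.7208 bits

Ranking: B > C > D > A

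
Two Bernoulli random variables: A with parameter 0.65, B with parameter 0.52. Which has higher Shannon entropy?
B

For binary distributions, entropy is maximized at p=0.5 and decreases as p moves toward 0 or 1.

H(A) = H(0.65) = 0.9341 bits
H(B) = H(0.52) = 0.9988 bits

Distribution B (p=0.52) is closer to uniform (p=0.5), so it has higher entropy.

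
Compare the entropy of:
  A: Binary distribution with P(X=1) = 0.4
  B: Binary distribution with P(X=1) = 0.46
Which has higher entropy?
B

For binary distributions, entropy is maximized at p=0.5 and decreases as p moves toward 0 or 1.

H(A) = H(0.4) = 0.9710 bits
H(B) = H(0.46) = 0.9954 bits

Distribution B (p=0.46) is closer to uniform (p=0.5), so it has higher entropy.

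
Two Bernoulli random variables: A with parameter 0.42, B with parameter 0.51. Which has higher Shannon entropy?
B

For binary distributions, entropy is maximized at p=0.5 and decreases as p moves toward 0 or 1.

H(A) = H(0.42) = 0.9815 bits
H(B) = H(0.51) = 0.9997 bits

Distribution B (p=0.51) is closer to uniform (p=0.5), so it has higher entropy.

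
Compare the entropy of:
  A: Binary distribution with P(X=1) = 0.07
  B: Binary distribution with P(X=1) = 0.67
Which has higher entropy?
B

For binary distributions, entropy is maximized at p=0.5 and decreases as p moves toward 0 or 1.

H(A) = H(0.07) = 0.3659 bits
H(B) = H(0.67) = 0.9149 bits

Distribution B (p=0.67) is closer to uniform (p=0.5), so it has higher entropy.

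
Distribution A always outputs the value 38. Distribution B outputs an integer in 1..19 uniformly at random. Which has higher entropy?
B

A is deterministic, so H(A) = 0. B is uniform over 19 outcomes, so H(B) = log₂(19) = 4.248 bits. Any distribution with genuine randomness has higher entropy than a deterministic one.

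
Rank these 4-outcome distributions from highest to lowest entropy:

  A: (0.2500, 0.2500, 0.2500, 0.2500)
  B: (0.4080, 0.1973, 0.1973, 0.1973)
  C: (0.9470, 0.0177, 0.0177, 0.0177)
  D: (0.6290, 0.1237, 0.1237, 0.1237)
A > B > D > C

Key insight: Entropy is maximized by uniform distributions and minimized by concentrated distributions.

Entropies:
  H(A) = 2.0000 bits
  H(B) = 1.9137 bits
  H(C) = 0.3830 bits
  H(D) = 1.5395 bits

Ranking: A > B > D > C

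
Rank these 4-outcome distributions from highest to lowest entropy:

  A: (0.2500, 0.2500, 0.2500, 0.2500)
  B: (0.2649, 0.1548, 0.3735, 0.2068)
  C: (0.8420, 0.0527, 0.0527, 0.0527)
A > B > C

Key insight: Entropy is maximized by uniform distributions and minimized by concentrated distributions.

- Uniform distributions have maximum entropy log₂(4) = 2.0000 bits
- The more "peaked" or concentrated a distribution, the lower its entropy

Entropies:
  H(A) = 2.0000 bits
  H(B) = 1.9252 bits
  H(C) = 0.8799 bits

Ranking: A > B > C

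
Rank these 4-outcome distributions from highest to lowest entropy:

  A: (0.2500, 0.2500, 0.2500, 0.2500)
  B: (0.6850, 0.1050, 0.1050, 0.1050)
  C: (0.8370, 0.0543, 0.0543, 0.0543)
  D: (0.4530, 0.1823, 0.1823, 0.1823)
A > D > B > C

Key insight: Entropy is maximized by uniform distributions and minimized by concentrated distributions.

Entropies:
  H(A) = 2.0000 bits
  H(B) = 1.3981 bits
  H(C) = 0.8998 bits
  H(D) = 1.8606 bits

Ranking: A > D > B > C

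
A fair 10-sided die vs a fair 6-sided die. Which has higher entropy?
10-sided die

Both are uniform distributions; for uniform over n outcomes, H = log₂(n). H(10-sided) = log₂(10) = 3.322 bits and H(6-sided) = log₂(6) = 2.585 bits. More outcomes in a uniform distribution means higher entropy.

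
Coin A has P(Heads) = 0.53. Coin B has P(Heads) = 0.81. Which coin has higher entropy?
A

For binary distributions, entropy is maximized at p=0.5 and decreases as p moves toward 0 or 1.

H(A) = H(0.53) = 0.9974 bits
H(B) = H(0.81) = 0.7015 bits

Distribution A (p=0.53) is closer to uniform (p=0.5), so it has higher entropy.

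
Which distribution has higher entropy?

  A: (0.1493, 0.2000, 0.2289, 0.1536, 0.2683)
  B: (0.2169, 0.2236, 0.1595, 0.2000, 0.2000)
B

Both distributions are close to uniform, making this a harder comparison.

H(A) = 2.2852 bits
H(B) = 2.3126 bits

The distribution closer to uniform has higher entropy.
Answer: B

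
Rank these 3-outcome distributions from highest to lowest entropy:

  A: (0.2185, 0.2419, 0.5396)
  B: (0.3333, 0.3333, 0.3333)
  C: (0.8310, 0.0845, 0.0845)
B > A > C

Key insight: Entropy is maximized by uniform distributions and minimized by concentrated distributions.

- Uniform distributions have maximum entropy log₂(3) = 1.5850 bits
- The more "peaked" or concentrated a distribution, the lower its entropy

Entropies:
  H(A) = 1.4551 bits
  H(B) = 1.5850 bits
  H(C) = 0.8244 bits

Ranking: B > A > C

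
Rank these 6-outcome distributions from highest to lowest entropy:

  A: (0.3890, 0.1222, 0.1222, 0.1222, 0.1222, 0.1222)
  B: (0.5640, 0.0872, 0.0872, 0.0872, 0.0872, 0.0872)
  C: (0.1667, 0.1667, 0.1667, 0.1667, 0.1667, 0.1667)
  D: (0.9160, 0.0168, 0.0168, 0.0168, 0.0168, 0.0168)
C > A > B > D

Key insight: Entropy is maximized by uniform distributions and minimized by concentrated distributions.

Entropies:
  H(A) = 2.3828 bits
  H(B) = 2.0005 bits
  H(C) = 2.5850 bits
  H(D) = 0.6112 bits

Ranking: C > A > B > D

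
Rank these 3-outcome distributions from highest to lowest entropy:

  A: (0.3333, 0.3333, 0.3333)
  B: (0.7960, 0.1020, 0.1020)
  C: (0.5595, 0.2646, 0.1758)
A > C > B

Key insight: Entropy is maximized by uniform distributions and minimized by concentrated distributions.

- Uniform distributions have maximum entropy log₂(3) = 1.5850 bits
- The more "peaked" or concentrated a distribution, the lower its entropy

Entropies:
  H(A) = 1.5850 bits
  H(B) = 0.9339 bits
  H(C) = 1.4172 bits

Ranking: A > C > B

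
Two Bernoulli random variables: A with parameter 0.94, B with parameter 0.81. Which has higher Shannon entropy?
B

For binary distributions, entropy is maximized at p=0.5 and decreases as p moves toward 0 or 1.

H(A) = H(0.94) = 0.3274 bits
H(B) = H(0.81) = 0.7015 bits

Distribution B (p=0.81) is closer to uniform (p=0.5), so it has higher entropy.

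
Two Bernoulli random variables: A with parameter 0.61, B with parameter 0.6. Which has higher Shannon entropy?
B

For binary distributions, entropy is maximized at p=0.5 and decreases as p moves toward 0 or 1.

H(A) = H(0.61) = 0.9648 bits
H(B) = H(0.6) = 0.9710 bits

Distribution B (p=0.6) is closer to uniform (p=0.5), so it has higher entropy.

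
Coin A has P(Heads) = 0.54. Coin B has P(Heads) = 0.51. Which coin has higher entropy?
B

For binary distributions, entropy is maximized at p=0.5 and decreases as p moves toward 0 or 1.

H(A) = H(0.54) = 0.9954 bits
H(B) = H(0.51) = 0.9997 bits

Distribution B (p=0.51) is closer to uniform (p=0.5), so it has higher entropy.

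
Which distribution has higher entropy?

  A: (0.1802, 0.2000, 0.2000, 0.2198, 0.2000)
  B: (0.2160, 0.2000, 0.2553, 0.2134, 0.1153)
A

Both distributions are close to uniform, making this a harder comparison.

H(A) = 2.3191 bits
H(B) = 2.2797 bits

The distribution closer to uniform has higher entropy.
Answer: A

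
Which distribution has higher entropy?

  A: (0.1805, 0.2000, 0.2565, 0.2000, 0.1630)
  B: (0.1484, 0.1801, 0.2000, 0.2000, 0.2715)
A

Both distributions are close to uniform, making this a harder comparison.

H(A) = 2.3047 bits
H(B) = 2.2933 bits

The distribution closer to uniform has higher entropy.
Answer: A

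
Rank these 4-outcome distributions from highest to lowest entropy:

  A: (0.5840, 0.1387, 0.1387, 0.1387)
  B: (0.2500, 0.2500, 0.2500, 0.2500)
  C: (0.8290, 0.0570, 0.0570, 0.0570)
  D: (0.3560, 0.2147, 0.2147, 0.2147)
B > D > A > C

Key insight: Entropy is maximized by uniform distributions and minimized by concentrated distributions.

Entropies:
  H(A) = 1.6389 bits
  H(B) = 2.0000 bits
  H(C) = 0.9310 bits
  H(D) = 1.9600 bits

Ranking: B > D > A > C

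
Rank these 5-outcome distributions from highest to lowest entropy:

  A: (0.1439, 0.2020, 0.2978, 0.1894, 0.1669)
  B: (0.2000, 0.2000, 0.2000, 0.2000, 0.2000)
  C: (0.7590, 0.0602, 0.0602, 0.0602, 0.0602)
B > A > C

Key insight: Entropy is maximized by uniform distributions and minimized by concentrated distributions.

- Uniform distributions have maximum entropy log₂(5) = 2.3219 bits
- The more "peaked" or concentrated a distribution, the lower its entropy

Entropies:
  H(A) = 2.2748 bits
  H(B) = 2.3219 bits
  H(C) = 1.2787 bits

Ranking: B > A > C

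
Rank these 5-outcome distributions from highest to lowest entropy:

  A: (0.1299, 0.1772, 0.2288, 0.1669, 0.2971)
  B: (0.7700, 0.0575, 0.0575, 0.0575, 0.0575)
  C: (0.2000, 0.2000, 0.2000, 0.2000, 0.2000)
C > A > B

Key insight: Entropy is maximized by uniform distributions and minimized by concentrated distributions.

- Uniform distributions have maximum entropy log₂(5) = 2.3219 bits
- The more "peaked" or concentrated a distribution, the lower its entropy

Entropies:
  H(A) = 2.2632 bits
  H(B) = 1.2380 bits
  H(C) = 2.3219 bits

Ranking: C > A > B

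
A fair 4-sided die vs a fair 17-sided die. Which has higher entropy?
17-sided die

Both are uniform distributions; for uniform over n outcomes, H = log₂(n). H(4-sided) = log₂(4) = 2.000 bits and H(17-sided) = log₂(17) = 4.087 bits. More outcomes in a uniform distribution means higher entropy.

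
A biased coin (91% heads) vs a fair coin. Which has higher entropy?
Fair coin

The fair coin is uniform (p=0.5), maximizing binary entropy at 1 bit. The biased coin has H(0.91) ≈ 0.436 bits — its outcome is more predictable, so its entropy is lower.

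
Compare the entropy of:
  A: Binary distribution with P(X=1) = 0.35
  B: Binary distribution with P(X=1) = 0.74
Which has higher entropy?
A

For binary distributions, entropy is maximized at p=0.5 and decreases as p moves toward 0 or 1.

H(A) = H(0.35) = 0.9341 bits
H(B) = H(0.74) = 0.8267 bits

Distribution A (p=0.35) is closer to uniform (p=0.5), so it has higher entropy.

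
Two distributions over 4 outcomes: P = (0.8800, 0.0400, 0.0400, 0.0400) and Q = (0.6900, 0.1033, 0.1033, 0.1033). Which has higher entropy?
Q

P is highly concentrated on one outcome (88%), making it nearly deterministic. Q spreads its mass more evenly (max 69%). The more spread-out distribution has higher entropy: H(P) ≈ 0.720 bits, H(Q) ≈ 1.385 bits.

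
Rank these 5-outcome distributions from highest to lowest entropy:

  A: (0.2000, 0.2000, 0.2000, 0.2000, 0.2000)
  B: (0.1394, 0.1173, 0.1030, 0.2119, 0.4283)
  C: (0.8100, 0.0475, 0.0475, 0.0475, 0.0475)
A > B > C

Key insight: Entropy is maximized by uniform distributions and minimized by concentrated distributions.

- Uniform distributions have maximum entropy log₂(5) = 2.3219 bits
- The more "peaked" or concentrated a distribution, the lower its entropy

Entropies:
  H(A) = 2.3219 bits
  H(B) = 2.0951 bits
  H(C) = 1.0815 bits

Ranking: A > B > C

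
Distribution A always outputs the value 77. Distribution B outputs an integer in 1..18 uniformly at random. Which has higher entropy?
B

A is deterministic, so H(A) = 0. B is uniform over 18 outcomes, so H(B) = log₂(18) = 4.170 bits. Any distribution with genuine randomness has higher entropy than a deterministic one.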